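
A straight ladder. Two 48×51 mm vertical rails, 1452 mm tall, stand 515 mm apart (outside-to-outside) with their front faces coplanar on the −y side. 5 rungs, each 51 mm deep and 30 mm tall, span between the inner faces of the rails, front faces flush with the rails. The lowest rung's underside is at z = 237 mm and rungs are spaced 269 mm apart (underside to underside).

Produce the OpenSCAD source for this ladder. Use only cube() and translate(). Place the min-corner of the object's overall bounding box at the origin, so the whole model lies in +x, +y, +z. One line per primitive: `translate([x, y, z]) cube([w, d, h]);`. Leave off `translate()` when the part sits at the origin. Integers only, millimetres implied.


cube([48, 51, 1452]);
translate([467, 0, 0]) cube([48, 51, 1452]);
translate([48, 0, 237]) cube([419, 51, 30]);
translate([48, 0, 506]) cube([419, 51, 30]);
translate([48, 0, 775]) cube([419, 51, 30]);
translate([48, 0, 1044]) cube([419, 51, 30]);
translate([48, 0, 1313]) cube([419, 51, 30]);


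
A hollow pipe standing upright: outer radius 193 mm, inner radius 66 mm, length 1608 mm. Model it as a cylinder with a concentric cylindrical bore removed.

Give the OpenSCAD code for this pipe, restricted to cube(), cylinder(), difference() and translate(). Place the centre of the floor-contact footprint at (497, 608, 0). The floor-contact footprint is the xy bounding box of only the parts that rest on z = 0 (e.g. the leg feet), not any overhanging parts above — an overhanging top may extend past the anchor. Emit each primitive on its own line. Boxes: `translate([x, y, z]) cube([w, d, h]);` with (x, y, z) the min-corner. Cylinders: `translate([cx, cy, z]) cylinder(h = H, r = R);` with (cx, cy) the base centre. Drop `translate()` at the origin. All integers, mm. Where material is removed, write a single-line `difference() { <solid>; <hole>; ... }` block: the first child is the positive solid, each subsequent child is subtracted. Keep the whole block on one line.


difference() { translate([497, 608, 0]) cylinder(h = 1608, r = 193); translate([497, 608, 0]) cylinder(h = 1608, r = 66); }


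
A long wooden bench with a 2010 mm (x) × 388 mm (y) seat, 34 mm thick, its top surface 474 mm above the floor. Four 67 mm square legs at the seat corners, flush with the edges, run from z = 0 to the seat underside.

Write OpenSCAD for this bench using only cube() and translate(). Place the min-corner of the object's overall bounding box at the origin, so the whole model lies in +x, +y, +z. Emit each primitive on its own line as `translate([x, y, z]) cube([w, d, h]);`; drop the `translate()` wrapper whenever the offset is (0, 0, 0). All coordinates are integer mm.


// leg_h = 474 − 34 = 440
translate([0, 0, 440]) cube([2010, 388, 34]);
cube([67, 67, 440]);
translate([0, 321, 0]) cube([67, 67, 440]);
translate([1943, 0, 0]) cube([67, 67, 440]);
translate([1943, 321, 0]) cube([67, 67, 440]);


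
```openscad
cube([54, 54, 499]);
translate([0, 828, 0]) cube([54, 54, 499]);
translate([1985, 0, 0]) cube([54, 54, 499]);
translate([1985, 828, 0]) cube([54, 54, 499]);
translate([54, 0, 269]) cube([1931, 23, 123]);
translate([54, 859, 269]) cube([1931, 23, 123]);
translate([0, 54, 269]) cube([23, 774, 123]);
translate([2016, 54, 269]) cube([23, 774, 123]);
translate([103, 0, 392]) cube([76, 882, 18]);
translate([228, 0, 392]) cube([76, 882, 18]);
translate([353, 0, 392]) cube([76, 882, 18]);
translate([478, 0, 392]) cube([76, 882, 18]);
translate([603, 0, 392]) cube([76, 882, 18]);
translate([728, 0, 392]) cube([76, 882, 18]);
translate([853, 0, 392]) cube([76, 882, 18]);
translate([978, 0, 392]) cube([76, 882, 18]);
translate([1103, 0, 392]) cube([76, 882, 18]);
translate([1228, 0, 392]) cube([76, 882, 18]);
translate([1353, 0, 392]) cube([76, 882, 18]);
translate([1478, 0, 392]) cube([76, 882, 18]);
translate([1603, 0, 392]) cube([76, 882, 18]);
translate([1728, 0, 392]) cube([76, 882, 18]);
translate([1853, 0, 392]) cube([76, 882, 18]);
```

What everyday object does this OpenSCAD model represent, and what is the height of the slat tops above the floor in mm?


A bed frame. The slat-top height is 410 mm.

Four posts, four rails, and a row of slats — a bed frame. Slats sit on the rails at z = 269 + 123 = 392; with slat thickness 18, the top is 410 mm.


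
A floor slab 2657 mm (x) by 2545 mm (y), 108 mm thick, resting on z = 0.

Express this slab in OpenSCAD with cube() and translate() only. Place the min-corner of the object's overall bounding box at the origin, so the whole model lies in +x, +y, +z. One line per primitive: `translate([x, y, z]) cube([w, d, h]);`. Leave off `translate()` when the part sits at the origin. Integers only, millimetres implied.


cube([2657, 2545, 108]);


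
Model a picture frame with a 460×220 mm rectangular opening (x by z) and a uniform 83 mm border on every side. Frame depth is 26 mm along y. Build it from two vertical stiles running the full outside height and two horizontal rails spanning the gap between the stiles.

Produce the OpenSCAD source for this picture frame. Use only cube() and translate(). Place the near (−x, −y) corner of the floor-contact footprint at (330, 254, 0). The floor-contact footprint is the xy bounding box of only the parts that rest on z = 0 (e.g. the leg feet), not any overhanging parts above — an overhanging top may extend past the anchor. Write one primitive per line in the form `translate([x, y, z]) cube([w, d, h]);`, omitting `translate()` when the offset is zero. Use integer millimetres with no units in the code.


translate([330, 254, 0]) cube([83, 26, 386]);
translate([873, 254, 0]) cube([83, 26, 386]);
translate([413, 254, 0]) cube([460, 26, 83]);
translate([413, 254, 303]) cube([460, 26, 83]);


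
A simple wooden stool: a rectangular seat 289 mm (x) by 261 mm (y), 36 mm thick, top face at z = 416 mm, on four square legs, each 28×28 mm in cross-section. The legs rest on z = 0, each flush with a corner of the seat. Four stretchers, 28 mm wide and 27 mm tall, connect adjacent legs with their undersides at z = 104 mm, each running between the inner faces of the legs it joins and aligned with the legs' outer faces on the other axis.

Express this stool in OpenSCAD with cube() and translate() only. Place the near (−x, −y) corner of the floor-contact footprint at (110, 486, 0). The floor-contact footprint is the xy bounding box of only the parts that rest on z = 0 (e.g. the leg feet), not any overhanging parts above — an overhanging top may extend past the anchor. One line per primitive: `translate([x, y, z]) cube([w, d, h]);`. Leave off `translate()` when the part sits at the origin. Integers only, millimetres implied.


translate([110, 486, 380]) cube([289, 261, 36]);
translate([110, 486, 0]) cube([28, 28, 380]);
translate([371, 486, 0]) cube([28, 28, 380]);
translate([110, 719, 0]) cube([28, 28, 380]);
translate([371, 719, 0]) cube([28, 28, 380]);
translate([138, 486, 104]) cube([233, 28, 27]);
translate([138, 719, 104]) cube([233, 28, 27]);
translate([110, 514, 104]) cube([28, 205, 27]);
translate([371, 514, 104]) cube([28, 205, 27]);


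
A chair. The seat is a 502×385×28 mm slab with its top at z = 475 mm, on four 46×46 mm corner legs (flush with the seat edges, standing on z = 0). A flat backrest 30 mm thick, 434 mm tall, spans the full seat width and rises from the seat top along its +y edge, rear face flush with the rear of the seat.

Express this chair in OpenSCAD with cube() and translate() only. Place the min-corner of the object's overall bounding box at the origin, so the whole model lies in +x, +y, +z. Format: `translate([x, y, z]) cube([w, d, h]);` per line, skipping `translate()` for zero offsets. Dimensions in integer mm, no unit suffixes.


translate([0, 0, 447]) cube([502, 385, 28]);
cube([46, 46, 447]);
translate([456, 0, 0]) cube([46, 46, 447]);
translate([0, 339, 0]) cube([46, 46, 447]);
translate([456, 339, 0]) cube([46, 46, 447]);
translate([0, 355, 475]) cube([502, 30, 434]);


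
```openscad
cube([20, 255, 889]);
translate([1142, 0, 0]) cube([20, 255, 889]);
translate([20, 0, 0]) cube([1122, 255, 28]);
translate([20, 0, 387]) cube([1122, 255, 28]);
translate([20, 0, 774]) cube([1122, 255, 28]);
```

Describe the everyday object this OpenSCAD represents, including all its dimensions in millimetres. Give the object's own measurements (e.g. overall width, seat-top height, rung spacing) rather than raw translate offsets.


An open bookshelf. Two side panels, each 20 mm thick, 255 mm deep and 889 mm tall, stand 1162 mm apart (outside-to-outside). Between them sit 3 shelves, each 28 mm thick and 255 mm deep, spanning the full gap between the sides. The bottom shelf rests on the floor (its underside at z = 0) and the clear gap between one shelf's top and the next shelf's underside is 359 mm.


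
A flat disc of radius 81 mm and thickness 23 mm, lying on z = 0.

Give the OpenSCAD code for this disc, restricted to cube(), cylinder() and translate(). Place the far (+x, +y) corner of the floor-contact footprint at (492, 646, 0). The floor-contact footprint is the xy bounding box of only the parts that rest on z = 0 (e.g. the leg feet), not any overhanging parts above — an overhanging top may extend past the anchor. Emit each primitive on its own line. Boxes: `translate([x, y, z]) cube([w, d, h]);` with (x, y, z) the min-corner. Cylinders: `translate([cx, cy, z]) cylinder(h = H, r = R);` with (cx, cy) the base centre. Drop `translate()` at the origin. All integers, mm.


translate([411, 565, 0]) cylinder(h = 23, r = 81);


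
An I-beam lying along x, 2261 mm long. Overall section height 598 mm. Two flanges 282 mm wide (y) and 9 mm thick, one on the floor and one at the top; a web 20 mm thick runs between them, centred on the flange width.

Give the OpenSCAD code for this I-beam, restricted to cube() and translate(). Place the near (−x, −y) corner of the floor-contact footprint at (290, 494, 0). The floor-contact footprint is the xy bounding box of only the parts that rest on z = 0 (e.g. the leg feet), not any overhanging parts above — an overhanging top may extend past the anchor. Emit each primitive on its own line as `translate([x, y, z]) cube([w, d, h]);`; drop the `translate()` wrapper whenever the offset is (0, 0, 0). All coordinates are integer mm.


translate([290, 494, 0]) cube([2261, 282, 9]);
translate([290, 625, 9]) cube([2261, 20, 580]);
translate([290, 494, 589]) cube([2261, 282, 9]);


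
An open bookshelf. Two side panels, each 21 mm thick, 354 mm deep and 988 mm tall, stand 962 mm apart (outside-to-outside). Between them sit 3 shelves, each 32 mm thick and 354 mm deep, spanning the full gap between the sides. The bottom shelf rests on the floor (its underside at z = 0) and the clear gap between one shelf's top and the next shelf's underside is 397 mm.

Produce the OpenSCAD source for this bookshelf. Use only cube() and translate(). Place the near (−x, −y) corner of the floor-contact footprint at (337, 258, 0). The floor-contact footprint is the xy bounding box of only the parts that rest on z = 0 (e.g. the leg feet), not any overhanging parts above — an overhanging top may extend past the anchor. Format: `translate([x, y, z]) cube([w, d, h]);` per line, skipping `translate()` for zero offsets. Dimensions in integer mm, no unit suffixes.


translate([337, 258, 0]) cube([21, 354, 988]);
translate([1278, 258, 0]) cube([21, 354, 988]);
translate([358, 258, 0]) cube([920, 354, 32]);
translate([358, 258, 429]) cube([920, 354, 32]);
translate([358, 258, 858]) cube([920, 354, 32]);


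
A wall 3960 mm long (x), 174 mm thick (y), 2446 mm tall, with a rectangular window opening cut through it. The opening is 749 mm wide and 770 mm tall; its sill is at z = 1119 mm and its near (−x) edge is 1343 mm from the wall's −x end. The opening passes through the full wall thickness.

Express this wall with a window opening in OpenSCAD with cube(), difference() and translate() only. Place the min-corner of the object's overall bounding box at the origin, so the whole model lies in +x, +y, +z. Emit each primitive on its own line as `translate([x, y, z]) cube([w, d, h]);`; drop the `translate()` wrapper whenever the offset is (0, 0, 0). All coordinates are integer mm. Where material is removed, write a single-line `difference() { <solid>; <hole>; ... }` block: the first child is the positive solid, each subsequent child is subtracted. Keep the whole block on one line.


difference() { cube([3960, 174, 2446]); translate([1343, 0, 1119]) cube([749, 174, 770]); }


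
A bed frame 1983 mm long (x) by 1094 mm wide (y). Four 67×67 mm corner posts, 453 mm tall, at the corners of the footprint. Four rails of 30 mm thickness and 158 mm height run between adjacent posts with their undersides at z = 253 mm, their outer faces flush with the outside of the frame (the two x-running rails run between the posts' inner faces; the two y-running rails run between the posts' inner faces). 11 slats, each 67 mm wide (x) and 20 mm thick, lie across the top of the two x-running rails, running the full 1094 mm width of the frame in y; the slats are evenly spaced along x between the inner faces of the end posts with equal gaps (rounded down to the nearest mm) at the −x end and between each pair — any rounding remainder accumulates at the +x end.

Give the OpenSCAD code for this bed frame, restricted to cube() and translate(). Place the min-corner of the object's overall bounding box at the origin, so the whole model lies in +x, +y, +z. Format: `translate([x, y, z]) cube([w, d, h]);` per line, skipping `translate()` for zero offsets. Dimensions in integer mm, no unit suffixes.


cube([67, 67, 453]);
translate([0, 1027, 0]) cube([67, 67, 453]);
translate([1916, 0, 0]) cube([67, 67, 453]);
translate([1916, 1027, 0]) cube([67, 67, 453]);
translate([67, 0, 253]) cube([1849, 30, 158]);
translate([67, 1064, 253]) cube([1849, 30, 158]);
translate([0, 67, 253]) cube([30, 960, 158]);
translate([1953, 67, 253]) cube([30, 960, 158]);
translate([159, 0, 411]) cube([67, 1094, 20]);
translate([318, 0, 411]) cube([67, 1094, 20]);
translate([477, 0, 411]) cube([67, 1094, 20]);
translate([636, 0, 411]) cube([67, 1094, 20]);
translate([795, 0, 411]) cube([67, 1094, 20]);
translate([954, 0, 411]) cube([67, 1094, 20]);
translate([1113, 0, 411]) cube([67, 1094, 20]);
translate([1272, 0, 411]) cube([67, 1094, 20]);
translate([1431, 0, 411]) cube([67, 1094, 20]);
translate([1590, 0, 411]) cube([67, 1094, 20]);
translate([1749, 0, 411]) cube([67, 1094, 20]);


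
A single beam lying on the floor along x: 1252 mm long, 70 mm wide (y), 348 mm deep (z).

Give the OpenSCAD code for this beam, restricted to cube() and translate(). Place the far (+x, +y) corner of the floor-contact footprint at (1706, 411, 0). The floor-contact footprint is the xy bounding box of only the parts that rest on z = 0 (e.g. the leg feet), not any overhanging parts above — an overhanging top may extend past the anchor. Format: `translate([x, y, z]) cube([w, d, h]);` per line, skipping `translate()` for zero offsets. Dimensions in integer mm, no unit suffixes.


translate([454, 341, 0]) cube([1252, 70, 348]);


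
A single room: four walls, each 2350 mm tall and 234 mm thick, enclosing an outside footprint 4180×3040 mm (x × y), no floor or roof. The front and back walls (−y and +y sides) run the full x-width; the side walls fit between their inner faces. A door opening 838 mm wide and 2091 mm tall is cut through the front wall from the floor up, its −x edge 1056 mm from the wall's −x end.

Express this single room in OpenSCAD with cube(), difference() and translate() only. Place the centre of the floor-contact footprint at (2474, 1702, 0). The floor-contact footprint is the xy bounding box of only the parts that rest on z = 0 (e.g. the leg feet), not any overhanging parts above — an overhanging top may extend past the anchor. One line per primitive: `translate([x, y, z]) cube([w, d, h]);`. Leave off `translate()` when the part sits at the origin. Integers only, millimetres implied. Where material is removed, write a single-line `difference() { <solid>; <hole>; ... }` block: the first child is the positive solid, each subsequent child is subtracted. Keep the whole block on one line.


difference() { translate([384, 182, 0]) cube([4180, 234, 2350]); translate([1440, 182, 0]) cube([838, 234, 2091]); }
translate([384, 2988, 0]) cube([4180, 234, 2350]);
translate([384, 416, 0]) cube([234, 2572, 2350]);
translate([4330, 416, 0]) cube([234, 2572, 2350]);


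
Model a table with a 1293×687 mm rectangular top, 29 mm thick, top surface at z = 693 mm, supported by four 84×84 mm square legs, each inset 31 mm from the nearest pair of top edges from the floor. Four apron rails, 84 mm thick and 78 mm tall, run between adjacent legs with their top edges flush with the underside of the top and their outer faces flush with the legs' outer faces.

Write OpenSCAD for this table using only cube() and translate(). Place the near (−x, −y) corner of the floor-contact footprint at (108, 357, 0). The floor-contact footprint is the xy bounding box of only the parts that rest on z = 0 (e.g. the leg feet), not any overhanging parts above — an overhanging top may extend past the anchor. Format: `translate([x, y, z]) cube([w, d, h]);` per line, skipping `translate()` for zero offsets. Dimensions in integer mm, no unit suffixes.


translate([77, 326, 664]) cube([1293, 687, 29]);
translate([108, 357, 0]) cube([84, 84, 664]);
translate([1255, 357, 0]) cube([84, 84, 664]);
translate([108, 898, 0]) cube([84, 84, 664]);
translate([1255, 898, 0]) cube([84, 84, 664]);
translate([192, 357, 586]) cube([1063, 84, 78]);
translate([192, 898, 586]) cube([1063, 84, 78]);
translate([108, 441, 586]) cube([84, 457, 78]);
translate([1255, 441, 586]) cube([84, 457, 78]);


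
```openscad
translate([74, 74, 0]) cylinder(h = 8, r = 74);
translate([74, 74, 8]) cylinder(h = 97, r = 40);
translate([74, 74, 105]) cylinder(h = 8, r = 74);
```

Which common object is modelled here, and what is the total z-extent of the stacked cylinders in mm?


A spool. The overall height is 113 mm.

Three coaxial cylinders, large–small–large — a spool. Two 8 mm flanges and a 97 mm core give 8 + 97 + 8 = 113 mm.


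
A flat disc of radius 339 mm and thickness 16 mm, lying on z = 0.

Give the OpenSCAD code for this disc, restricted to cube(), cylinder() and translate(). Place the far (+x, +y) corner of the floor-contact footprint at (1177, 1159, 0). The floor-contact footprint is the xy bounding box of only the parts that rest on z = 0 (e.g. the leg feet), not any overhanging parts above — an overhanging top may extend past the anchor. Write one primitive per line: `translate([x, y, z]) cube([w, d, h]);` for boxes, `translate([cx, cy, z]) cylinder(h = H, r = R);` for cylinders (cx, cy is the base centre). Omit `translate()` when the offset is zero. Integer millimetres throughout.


translate([838, 820, 0]) cylinder(h = 16, r = 339);


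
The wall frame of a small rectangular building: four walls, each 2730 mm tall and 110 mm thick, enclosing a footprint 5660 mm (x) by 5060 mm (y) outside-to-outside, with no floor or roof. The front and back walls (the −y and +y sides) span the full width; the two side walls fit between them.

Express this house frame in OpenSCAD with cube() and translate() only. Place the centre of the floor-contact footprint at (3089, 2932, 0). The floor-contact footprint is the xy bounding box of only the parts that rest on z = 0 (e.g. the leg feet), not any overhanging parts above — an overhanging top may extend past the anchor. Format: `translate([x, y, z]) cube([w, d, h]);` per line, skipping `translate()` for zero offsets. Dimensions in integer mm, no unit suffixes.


translate([259, 402, 0]) cube([5660, 110, 2730]);
translate([259, 5352, 0]) cube([5660, 110, 2730]);
translate([259, 512, 0]) cube([110, 4840, 2730]);
translate([5809, 512, 0]) cube([110, 4840, 2730]);


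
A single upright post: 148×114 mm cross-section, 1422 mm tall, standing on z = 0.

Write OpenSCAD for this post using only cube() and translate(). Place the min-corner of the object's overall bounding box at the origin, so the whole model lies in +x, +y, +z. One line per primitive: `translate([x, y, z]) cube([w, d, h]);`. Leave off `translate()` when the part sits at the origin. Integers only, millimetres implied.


cube([148, 114, 1422]);


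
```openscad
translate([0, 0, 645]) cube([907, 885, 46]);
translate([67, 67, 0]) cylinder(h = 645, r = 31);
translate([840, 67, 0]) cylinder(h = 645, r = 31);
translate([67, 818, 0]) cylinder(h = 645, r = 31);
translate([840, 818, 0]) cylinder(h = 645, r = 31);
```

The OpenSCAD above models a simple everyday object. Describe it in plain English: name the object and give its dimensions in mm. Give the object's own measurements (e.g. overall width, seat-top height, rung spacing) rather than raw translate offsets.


A table: top 907 mm (x) × 885 mm (y), 46 mm thick, upper face at z = 691 mm, on four round legs of 62 mm diameter, each leg's bounding box inset 36 mm from the nearest pair of top edges from z = 0 to the bottom of the top.


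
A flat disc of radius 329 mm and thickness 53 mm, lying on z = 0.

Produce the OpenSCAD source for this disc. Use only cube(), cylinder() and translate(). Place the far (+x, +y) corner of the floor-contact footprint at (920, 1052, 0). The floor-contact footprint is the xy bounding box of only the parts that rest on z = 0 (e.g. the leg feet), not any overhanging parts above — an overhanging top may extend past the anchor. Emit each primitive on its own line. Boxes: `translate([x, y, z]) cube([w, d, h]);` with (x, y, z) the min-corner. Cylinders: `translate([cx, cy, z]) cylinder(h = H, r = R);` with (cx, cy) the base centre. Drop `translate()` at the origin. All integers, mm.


translate([591, 723, 0]) cylinder(h = 53, r = 329);


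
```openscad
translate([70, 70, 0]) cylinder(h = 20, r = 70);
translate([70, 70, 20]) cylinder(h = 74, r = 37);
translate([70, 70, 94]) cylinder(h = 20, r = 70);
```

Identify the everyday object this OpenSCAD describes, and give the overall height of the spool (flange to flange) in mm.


A spool. The overall height is 114 mm.

Three coaxial cylinders, large–small–large — a spool. Two 20 mm flanges and a 74 mm core give 20 + 74 + 20 = 114 mm.


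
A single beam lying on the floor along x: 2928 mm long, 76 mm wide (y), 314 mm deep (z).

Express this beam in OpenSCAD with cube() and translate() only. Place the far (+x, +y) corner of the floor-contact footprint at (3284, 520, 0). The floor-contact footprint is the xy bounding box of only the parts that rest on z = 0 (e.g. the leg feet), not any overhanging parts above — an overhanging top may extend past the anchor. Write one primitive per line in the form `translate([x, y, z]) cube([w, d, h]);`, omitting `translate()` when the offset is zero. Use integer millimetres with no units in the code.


translate([356, 444, 0]) cube([2928, 76, 314]);


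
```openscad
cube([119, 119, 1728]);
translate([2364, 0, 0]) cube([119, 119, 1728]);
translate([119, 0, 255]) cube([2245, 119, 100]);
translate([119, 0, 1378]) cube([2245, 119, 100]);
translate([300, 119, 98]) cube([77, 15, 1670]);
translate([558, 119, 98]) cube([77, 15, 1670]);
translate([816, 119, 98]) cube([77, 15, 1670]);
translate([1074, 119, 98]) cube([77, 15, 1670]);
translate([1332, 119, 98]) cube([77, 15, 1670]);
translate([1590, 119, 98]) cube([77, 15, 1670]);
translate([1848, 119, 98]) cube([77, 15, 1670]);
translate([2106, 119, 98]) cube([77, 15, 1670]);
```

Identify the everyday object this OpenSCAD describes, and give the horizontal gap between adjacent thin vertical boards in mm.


A fence section. The picket gap is 181 mm.

Two posts, two rails, 8 pickets — a fence section. Span 2245 mm holds 8 pickets of 77 mm with 9 equal gaps: ⌊(2245 − 8·77) / 9⌋ = 181 mm.


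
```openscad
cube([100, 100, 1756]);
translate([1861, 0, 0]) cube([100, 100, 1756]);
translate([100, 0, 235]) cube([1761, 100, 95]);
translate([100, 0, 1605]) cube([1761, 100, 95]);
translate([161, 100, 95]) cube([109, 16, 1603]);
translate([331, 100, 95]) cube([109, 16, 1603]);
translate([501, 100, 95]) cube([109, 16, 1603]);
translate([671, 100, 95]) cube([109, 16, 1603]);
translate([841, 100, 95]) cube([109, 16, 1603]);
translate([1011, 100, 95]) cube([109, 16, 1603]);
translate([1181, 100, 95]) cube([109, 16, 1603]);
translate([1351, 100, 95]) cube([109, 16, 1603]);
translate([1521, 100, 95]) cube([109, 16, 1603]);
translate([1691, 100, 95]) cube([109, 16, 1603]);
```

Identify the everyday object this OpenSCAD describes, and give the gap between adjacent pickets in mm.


A fence section. The picket gap is 61 mm.

Two posts, two rails, 10 pickets — a fence section. Span 1761 mm holds 10 pickets of 109 mm with 11 equal gaps: ⌊(1761 − 10·109) / 11⌋ = 61 mm.


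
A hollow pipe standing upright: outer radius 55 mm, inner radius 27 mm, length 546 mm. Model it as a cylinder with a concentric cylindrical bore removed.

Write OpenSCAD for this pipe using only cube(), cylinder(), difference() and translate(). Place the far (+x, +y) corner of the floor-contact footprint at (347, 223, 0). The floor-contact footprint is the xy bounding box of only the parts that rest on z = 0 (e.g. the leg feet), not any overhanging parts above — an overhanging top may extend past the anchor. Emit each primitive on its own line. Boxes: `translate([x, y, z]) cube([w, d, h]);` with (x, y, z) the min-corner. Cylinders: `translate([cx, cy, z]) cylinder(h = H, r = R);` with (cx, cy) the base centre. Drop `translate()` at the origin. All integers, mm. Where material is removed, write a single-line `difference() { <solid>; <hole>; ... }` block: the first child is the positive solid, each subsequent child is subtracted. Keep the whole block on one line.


difference() { translate([292, 168, 0]) cylinder(h = 546, r = 55); translate([292, 168, 0]) cylinder(h = 546, r = 27); }


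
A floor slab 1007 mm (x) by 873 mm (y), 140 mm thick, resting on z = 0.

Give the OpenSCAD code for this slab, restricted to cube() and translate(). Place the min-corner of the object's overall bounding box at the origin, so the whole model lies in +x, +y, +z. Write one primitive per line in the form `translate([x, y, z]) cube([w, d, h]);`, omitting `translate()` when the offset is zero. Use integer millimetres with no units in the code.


cube([1007, 873, 140]);


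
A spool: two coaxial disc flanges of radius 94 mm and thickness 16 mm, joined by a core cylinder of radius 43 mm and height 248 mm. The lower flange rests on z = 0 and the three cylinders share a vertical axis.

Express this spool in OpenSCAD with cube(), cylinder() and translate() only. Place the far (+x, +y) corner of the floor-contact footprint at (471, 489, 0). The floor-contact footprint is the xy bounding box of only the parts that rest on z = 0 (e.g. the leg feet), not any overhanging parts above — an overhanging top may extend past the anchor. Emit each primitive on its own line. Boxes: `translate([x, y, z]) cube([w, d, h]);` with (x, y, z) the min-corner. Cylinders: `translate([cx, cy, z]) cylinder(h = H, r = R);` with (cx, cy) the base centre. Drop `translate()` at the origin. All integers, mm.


translate([377, 395, 0]) cylinder(h = 16, r = 94);
translate([377, 395, 16]) cylinder(h = 248, r = 43);
translate([377, 395, 264]) cylinder(h = 16, r = 94);


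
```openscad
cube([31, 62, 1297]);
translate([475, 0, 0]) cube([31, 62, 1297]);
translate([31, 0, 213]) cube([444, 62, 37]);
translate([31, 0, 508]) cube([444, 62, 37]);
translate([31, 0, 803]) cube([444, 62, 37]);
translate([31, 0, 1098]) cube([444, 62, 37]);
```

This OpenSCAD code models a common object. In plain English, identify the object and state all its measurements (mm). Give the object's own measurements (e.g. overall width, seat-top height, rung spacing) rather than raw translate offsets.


A straight ladder. Two 31×62 mm vertical rails, 1297 mm tall, stand 506 mm apart (outside-to-outside) with their front faces coplanar on the −y side. 4 rungs, each 62 mm deep and 37 mm tall, span between the inner faces of the rails, front faces flush with the rails. The lowest rung's underside is at z = 213 mm and rungs are spaced 295 mm apart (underside to underside).


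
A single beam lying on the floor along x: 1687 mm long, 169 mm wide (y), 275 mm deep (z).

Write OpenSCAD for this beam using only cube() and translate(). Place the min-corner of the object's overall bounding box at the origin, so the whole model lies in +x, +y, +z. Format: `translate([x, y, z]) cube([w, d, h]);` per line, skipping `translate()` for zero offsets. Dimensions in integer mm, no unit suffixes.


cube([1687, 169, 275]);


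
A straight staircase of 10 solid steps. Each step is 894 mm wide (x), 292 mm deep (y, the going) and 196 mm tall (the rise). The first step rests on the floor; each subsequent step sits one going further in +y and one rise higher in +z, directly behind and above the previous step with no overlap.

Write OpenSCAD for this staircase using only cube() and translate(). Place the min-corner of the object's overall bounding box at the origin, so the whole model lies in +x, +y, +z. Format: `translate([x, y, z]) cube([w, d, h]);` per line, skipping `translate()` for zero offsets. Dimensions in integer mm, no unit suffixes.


cube([894, 292, 196]);
translate([0, 292, 196]) cube([894, 292, 196]);
translate([0, 584, 392]) cube([894, 292, 196]);
translate([0, 876, 588]) cube([894, 292, 196]);
translate([0, 1168, 784]) cube([894, 292, 196]);
translate([0, 1460, 980]) cube([894, 292, 196]);
translate([0, 1752, 1176]) cube([894, 292, 196]);
translate([0, 2044, 1372]) cube([894, 292, 196]);
translate([0, 2336, 1568]) cube([894, 292, 196]);
translate([0, 2628, 1764]) cube([894, 292, 196]);


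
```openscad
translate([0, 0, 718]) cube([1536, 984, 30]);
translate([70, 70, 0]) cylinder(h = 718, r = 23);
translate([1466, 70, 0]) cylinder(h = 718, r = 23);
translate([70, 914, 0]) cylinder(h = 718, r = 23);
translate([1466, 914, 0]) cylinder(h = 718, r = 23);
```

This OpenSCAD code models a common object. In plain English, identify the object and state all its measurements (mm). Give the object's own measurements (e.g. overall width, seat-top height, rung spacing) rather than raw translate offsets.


A table: top 1536 mm (x) × 984 mm (y), 30 mm thick, upper face at z = 748 mm, on four round legs of 46 mm diameter, each leg's bounding box inset 47 mm from the nearest pair of top edges from z = 0 to the bottom of the top.


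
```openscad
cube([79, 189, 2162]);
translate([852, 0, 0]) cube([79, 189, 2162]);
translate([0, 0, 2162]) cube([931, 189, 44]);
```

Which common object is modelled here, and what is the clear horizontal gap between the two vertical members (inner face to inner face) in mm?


A door frame. The clear opening width is 773 mm.

Two 2162 mm tall posts with a header on top — a door frame. The left jamb is 79 mm wide at x = 0; the right jamb starts at x = 852. The clear opening is 852 − 79 = 773 mm.


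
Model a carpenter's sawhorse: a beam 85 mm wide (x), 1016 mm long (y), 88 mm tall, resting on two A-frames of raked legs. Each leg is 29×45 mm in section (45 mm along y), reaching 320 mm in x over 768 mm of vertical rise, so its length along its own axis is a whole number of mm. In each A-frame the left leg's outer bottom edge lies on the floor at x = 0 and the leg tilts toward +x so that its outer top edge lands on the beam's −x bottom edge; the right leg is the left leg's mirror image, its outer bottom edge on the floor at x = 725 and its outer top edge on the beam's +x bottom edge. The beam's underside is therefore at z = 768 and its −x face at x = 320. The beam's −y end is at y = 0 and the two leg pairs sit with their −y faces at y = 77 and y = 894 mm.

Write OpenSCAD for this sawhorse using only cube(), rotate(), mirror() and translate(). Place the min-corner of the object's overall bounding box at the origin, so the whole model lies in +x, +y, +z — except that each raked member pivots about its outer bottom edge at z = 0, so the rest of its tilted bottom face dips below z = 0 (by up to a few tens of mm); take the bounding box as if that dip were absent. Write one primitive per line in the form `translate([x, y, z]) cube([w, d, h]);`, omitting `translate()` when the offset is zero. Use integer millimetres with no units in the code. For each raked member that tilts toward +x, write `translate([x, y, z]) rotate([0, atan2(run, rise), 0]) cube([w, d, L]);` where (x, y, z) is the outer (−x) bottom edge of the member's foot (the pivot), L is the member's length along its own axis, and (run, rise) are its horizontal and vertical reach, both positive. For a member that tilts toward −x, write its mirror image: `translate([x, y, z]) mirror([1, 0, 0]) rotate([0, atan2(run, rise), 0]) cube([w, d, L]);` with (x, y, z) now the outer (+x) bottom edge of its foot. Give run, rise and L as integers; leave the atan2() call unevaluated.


translate([320, 0, 768]) cube([85, 1016, 88]);
translate([0, 77, 0]) rotate([0, atan2(320, 768), 0]) cube([29, 45, 832]);
translate([725, 77, 0]) mirror([1, 0, 0]) rotate([0, atan2(320, 768), 0]) cube([29, 45, 832]);
translate([0, 894, 0]) rotate([0, atan2(320, 768), 0]) cube([29, 45, 832]);
translate([725, 894, 0]) mirror([1, 0, 0]) rotate([0, atan2(320, 768), 0]) cube([29, 45, 832]);


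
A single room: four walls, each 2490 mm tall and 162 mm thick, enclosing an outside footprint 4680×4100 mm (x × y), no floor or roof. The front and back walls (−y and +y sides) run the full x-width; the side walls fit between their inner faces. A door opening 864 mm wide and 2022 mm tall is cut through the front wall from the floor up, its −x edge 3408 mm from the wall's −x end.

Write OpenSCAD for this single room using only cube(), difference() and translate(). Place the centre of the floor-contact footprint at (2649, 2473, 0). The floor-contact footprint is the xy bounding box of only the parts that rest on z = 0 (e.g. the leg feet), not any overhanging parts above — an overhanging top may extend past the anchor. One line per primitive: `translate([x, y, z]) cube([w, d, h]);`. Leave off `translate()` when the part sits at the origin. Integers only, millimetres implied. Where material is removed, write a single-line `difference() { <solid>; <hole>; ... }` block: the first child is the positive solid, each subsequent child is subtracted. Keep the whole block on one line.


difference() { translate([309, 423, 0]) cube([4680, 162, 2490]); translate([3717, 423, 0]) cube([864, 162, 2022]); }
translate([309, 4361, 0]) cube([4680, 162, 2490]);
translate([309, 585, 0]) cube([162, 3776, 2490]);
translate([4827, 585, 0]) cube([162, 3776, 2490]);


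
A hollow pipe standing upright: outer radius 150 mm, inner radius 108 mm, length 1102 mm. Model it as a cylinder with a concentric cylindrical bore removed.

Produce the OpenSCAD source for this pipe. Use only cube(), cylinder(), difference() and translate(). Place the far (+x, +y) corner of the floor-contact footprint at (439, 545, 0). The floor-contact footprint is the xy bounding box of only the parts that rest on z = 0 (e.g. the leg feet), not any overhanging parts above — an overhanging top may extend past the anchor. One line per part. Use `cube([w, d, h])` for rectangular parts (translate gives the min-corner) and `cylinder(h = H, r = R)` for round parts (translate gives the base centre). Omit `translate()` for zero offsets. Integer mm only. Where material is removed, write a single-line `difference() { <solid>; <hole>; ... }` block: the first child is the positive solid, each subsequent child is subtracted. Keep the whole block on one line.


difference() { translate([289, 395, 0]) cylinder(h = 1102, r = 150); translate([289, 395, 0]) cylinder(h = 1102, r = 108); }


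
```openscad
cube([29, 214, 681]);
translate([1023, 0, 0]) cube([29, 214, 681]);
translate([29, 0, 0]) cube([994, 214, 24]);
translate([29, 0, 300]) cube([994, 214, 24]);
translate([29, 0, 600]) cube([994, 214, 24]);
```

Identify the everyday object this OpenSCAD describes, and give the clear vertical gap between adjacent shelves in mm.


A bookshelf. The clear shelf gap is 276 mm.

Two tall side panels with 3 horizontal boards between them — a bookshelf. The first two shelf undersides are at z = 0 and z = 300; with shelf thickness 24, the clear gap is 300 − 0 − 24 = 276 mm.


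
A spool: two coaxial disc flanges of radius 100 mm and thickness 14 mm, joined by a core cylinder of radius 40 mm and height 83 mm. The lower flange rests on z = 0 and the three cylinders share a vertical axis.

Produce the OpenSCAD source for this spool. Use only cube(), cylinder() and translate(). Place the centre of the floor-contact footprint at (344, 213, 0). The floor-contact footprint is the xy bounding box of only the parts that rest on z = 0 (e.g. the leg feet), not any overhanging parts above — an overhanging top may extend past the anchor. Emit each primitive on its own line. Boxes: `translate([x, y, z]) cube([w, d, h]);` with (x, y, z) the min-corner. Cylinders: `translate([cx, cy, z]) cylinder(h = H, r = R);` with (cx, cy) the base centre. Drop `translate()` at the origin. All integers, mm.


translate([344, 213, 0]) cylinder(h = 14, r = 100);
translate([344, 213, 14]) cylinder(h = 83, r = 40);
translate([344, 213, 97]) cylinder(h = 14, r = 100);


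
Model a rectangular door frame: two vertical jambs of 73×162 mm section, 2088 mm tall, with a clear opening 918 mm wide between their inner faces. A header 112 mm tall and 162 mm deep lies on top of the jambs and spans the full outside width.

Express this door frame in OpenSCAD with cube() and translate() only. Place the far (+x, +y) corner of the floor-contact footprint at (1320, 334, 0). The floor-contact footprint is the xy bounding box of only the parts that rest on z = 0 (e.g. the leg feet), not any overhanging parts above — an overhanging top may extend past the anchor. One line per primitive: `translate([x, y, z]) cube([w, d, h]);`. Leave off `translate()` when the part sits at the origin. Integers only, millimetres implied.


translate([256, 172, 0]) cube([73, 162, 2088]);
translate([1247, 172, 0]) cube([73, 162, 2088]);
translate([256, 172, 2088]) cube([1064, 162, 112]);


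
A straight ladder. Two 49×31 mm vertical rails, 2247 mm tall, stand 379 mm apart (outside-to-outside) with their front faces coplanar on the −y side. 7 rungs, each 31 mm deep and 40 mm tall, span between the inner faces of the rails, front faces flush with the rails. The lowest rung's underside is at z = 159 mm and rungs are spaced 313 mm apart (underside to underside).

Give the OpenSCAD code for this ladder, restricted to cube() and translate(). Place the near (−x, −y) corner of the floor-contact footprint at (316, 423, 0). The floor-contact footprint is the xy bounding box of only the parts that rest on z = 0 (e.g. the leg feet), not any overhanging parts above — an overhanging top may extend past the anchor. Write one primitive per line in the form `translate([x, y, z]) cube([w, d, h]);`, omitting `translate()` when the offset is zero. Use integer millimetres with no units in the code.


translate([316, 423, 0]) cube([49, 31, 2247]);
translate([646, 423, 0]) cube([49, 31, 2247]);
translate([365, 423, 159]) cube([281, 31, 40]);
translate([365, 423, 472]) cube([281, 31, 40]);
translate([365, 423, 785]) cube([281, 31, 40]);
translate([365, 423, 1098]) cube([281, 31, 40]);
translate([365, 423, 1411]) cube([281, 31, 40]);
translate([365, 423, 1724]) cube([281, 31, 40]);
translate([365, 423, 2037]) cube([281, 31, 40]);


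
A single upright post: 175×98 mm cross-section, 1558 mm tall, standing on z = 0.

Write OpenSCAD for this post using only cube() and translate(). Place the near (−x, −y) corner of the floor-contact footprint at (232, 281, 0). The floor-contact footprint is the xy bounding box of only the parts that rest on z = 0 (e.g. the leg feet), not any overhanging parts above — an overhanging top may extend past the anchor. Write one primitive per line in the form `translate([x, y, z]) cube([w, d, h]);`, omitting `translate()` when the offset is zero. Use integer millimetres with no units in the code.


translate([232, 281, 0]) cube([175, 98, 1558]);
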